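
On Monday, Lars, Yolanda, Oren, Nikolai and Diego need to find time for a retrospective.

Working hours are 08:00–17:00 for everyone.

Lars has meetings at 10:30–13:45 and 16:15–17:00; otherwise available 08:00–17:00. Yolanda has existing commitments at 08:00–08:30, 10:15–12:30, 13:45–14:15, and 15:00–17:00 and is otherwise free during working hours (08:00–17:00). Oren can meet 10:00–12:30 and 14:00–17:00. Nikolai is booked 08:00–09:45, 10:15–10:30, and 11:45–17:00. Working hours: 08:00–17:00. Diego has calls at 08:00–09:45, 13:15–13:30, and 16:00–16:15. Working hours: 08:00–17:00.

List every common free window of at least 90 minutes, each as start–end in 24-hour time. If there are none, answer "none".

none

Lars free within 08:00–17:00: 08:00–10:30, 13:45–16:15.
Yolanda free within 08:00–17:00: 08:30–10:15, 12:30–13:45, 14:15–15:00.
Nikolai free within 08:00–17:00: 09:45–10:15, 10:30–11:45.
Diego free within 08:00–17:00: 09:45–13:15, 13:30–16:00, 16:15–17:00.
Lars ∩ Yolanda: 08:30–10:15, 14:15–15:00.
Lars ∩ Yolanda ∩ Oren: 10:00–10:15, 14:15–15:00.
Lars ∩ Yolanda ∩ Oren ∩ Nikolai: 10:00–10:15.
Lars ∩ Yolanda ∩ Oren ∩ Nikolai ∩ Diego: 10:00–10:15.
Windows ≥ 90 min: (none).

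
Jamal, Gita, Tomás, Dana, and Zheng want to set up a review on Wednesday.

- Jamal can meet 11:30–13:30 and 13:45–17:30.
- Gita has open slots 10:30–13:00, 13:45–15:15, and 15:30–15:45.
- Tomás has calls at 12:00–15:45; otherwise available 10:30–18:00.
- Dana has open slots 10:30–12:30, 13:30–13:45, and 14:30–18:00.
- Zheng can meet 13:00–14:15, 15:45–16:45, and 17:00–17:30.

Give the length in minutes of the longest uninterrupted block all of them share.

0 minutes

Tomás free within 10:30–18:00: 10:30–12:00, 15:45–18:00.
Jamal ∩ Gita: 11:30–13:00, 13:45–15:15, 15:30–15:45.
Jamal ∩ Gita ∩ Tomás: 11:30–12:00.
Jamal ∩ Gita ∩ Tomás ∩ Dana: 11:30–12:00.
Jamal ∩ Gita ∩ Tomás ∩ Dana ∩ Zheng: (none).
No common window.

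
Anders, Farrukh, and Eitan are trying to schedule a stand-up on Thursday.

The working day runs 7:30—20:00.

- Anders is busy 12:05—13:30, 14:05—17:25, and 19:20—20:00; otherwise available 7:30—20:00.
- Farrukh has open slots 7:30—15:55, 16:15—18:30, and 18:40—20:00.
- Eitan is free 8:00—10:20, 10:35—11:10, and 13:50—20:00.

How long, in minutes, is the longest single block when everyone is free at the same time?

140 minutes

Anders free within 07:30–20:00: 07:30–12:05, 13:30–14:05, 17:25–19:20.
Anders ∩ Farrukh: 07:30–12:05, 13:30–14:05, 17:25–18:30, 18:40–19:20.
Anders ∩ Farrukh ∩ Eitan: 08:00–10:20, 10:35–11:10, 13:50–14:05, 17:25–18:30, 18:40–19:20.
Common window lengths: 140, 35, 15, 65, 40 min; longest is 140.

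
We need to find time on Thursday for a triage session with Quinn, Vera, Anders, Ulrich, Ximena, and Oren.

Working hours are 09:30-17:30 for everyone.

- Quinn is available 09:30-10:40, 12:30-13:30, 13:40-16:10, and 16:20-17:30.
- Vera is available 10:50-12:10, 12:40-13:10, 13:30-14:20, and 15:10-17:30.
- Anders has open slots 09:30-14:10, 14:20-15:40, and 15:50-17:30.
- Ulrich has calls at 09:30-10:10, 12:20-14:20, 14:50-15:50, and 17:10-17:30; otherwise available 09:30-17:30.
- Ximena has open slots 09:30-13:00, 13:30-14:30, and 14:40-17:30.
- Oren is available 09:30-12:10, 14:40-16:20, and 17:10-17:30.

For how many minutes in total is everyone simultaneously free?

20 minutes

Ulrich free within 09:30–17:30: 10:10–12:20, 14:20–14:50, 15:50–17:10.
Quinn ∩ Vera: 12:40–13:10, 13:40–14:20, 15:10–16:10, 16:20–17:30.
Quinn ∩ Vera ∩ Anders: 12:40–13:10, 13:40–14:10, 15:10–15:40, 15:50–16:10, 16:20–17:30.
Quinn ∩ Vera ∩ Anders ∩ Ulrich: 15:50–16:10, 16:20–17:10.
Quinn ∩ Vera ∩ Anders ∩ Ulrich ∩ Ximena: 15:50–16:10, 16:20–17:10.
Quinn ∩ Vera ∩ Anders ∩ Ulrich ∩ Ximena ∩ Oren: 15:50–16:10.
Total common minutes: 20.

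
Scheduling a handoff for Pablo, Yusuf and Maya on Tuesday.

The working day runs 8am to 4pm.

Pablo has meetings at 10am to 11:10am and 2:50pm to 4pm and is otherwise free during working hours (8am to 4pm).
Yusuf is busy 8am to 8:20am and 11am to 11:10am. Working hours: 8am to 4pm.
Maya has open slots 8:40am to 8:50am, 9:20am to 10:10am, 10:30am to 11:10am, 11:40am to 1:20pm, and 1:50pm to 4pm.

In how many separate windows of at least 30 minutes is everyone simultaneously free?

Pablo free within 08:00–16:00: 08:00–10:00, 11:10–14:50.
Yusuf free within 08:00–16:00: 08:20–11:00, 11:10–16:00.
Pablo ∩ Yusuf: 08:20–10:00, 11:10–14:50.
Pablo ∩ Yusuf ∩ Maya: 08:40–08:50, 09:20–10:00, 11:40–13:20, 13:50–14:50.
Windows ≥ 30 min: 09:20–10:00, 11:40–13:20, 13:50–14:50.
That's 3 windows.

3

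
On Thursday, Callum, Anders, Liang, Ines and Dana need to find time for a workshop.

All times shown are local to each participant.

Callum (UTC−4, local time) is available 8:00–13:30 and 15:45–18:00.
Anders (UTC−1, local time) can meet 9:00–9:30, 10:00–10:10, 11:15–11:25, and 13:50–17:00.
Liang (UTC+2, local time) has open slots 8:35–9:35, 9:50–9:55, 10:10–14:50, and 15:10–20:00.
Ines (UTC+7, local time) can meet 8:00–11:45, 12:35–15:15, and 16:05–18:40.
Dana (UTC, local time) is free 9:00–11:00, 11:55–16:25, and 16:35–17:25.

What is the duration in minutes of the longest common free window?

0 minutes

Callum → UTC: 12:00–17:30, 19:45–22:00.
Anders → UTC: 10:00–10:30, 11:00–11:10, 12:15–12:25, 14:50–18:00.
Liang → UTC: 06:35–07:35, 07:50–07:55, 08:10–12:50, 13:10–18:00.
Ines → UTC: 01:00–04:45, 05:35–08:15, 09:05–11:40.
Dana → UTC: 09:00–11:00, 11:55–16:25, 16:35–17:25.
Callum ∩ Anders: 12:15–12:25, 14:50–17:30.
Callum ∩ Anders ∩ Liang: 12:15–12:25, 14:50–17:30.
Callum ∩ Anders ∩ Liang ∩ Ines: (none).
Callum ∩ Anders ∩ Liang ∩ Ines ∩ Dana: (none).
No common window.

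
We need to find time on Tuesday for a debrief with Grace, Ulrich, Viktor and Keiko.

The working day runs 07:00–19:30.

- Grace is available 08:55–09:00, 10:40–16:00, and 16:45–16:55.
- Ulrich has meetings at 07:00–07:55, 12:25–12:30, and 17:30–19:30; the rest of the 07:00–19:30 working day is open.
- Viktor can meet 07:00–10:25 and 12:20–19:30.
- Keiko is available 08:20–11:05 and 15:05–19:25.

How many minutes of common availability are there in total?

70 minutes

Ulrich free within 07:00–19:30: 07:55–12:25, 12:30–17:30.
Grace ∩ Ulrich: 08:55–09:00, 10:40–12:25, 12:30–16:00, 16:45–16:55.
Grace ∩ Ulrich ∩ Viktor: 08:55–09:00, 12:20–12:25, 12:30–16:00, 16:45–16:55.
Grace ∩ Ulrich ∩ Viktor ∩ Keiko: 08:55–09:00, 15:05–16:00, 16:45–16:55.
Total common minutes: 5 + 55 + 10 = 70.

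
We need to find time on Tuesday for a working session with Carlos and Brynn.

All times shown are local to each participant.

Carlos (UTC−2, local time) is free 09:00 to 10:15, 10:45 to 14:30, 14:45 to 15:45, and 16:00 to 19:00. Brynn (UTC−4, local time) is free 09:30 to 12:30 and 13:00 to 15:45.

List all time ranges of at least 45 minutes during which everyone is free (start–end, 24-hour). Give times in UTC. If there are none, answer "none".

Carlos → UTC: 11:00–12:15, 12:45–16:30, 16:45–17:45, 18:00–21:00.
Brynn → UTC: 13:30–16:30, 17:00–19:45.
Carlos ∩ Brynn: 13:30–16:30, 17:00–17:45, 18:00–19:45.
Windows ≥ 45 min: 13:30–16:30, 17:00–17:45, 18:00–19:45.

13:30–16:30, 17:00–17:45, 18:00–19:45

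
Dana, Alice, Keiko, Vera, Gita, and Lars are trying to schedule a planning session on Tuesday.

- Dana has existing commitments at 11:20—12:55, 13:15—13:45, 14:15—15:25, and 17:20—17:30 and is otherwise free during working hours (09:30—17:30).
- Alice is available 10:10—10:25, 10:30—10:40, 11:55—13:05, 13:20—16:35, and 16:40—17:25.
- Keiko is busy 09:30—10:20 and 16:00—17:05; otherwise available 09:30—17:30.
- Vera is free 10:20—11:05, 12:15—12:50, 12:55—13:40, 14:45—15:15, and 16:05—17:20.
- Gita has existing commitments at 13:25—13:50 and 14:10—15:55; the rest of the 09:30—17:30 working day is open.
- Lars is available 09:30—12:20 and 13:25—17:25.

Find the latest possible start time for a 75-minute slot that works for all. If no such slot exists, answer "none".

Dana free within 09:30–17:30: 09:30–11:20, 12:55–13:15, 13:45–14:15, 15:25–17:20.
Keiko free within 09:30–17:30: 10:20–16:00, 17:05–17:30.
Gita free within 09:30–17:30: 09:30–13:25, 13:50–14:10, 15:55–17:30.
Dana ∩ Alice: 10:10–10:25, 10:30–10:40, 12:55–13:05, 13:45–14:15, 15:25–16:35, 16:40–17:20.
Dana ∩ Alice ∩ Keiko: 10:20–10:25, 10:30–10:40, 12:55–13:05, 13:45–14:15, 15:25–16:00, 17:05–17:20.
Dana ∩ Alice ∩ Keiko ∩ Vera: 10:20–10:25, 10:30–10:40, 12:55–13:05, 17:05–17:20.
Dana ∩ Alice ∩ Keiko ∩ Vera ∩ Gita: 10:20–10:25, 10:30–10:40, 12:55–13:05, 17:05–17:20.
Dana ∩ Alice ∩ Keiko ∩ Vera ∩ Gita ∩ Lars: 10:20–10:25, 10:30–10:40, 17:05–17:20.
Windows ≥ 75 min: (none).

none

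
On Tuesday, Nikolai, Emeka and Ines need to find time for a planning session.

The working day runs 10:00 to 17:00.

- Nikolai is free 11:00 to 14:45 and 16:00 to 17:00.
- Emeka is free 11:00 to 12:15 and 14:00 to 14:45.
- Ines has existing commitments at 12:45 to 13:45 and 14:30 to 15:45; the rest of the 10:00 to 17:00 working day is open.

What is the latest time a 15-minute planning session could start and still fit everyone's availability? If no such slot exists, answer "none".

Ines free within 10:00–17:00: 10:00–12:45, 13:45–14:30, 15:45–17:00.
Nikolai ∩ Emeka: 11:00–12:15, 14:00–14:45.
Nikolai ∩ Emeka ∩ Ines: 11:00–12:15, 14:00–14:30.
Windows ≥ 15 min: 11:00–12:15, 14:00–14:30.
Latest start in the last window 14:00–14:30 is 14:30 − 15 min = 14:15.

14:15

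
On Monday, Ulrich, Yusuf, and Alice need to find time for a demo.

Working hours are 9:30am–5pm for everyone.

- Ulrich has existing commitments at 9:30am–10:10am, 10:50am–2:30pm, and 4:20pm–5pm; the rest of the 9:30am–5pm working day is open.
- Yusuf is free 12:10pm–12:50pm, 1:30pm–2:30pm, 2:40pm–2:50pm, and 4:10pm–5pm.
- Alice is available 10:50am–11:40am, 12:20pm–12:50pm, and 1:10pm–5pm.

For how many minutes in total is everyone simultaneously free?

20 minutes

Ulrich free within 09:30–17:00: 10:10–10:50, 14:30–16:20.
Ulrich ∩ Yusuf: 14:40–14:50, 16:10–16:20.
Ulrich ∩ Yusuf ∩ Alice: 14:40–14:50, 16:10–16:20.
Total common minutes: 10 + 10 = 20.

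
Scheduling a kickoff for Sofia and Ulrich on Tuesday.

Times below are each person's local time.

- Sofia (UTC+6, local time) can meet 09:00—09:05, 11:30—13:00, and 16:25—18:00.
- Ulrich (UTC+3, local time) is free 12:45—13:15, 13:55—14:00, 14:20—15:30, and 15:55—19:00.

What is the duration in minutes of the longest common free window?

Sofia → UTC: 03:00–03:05, 05:30–07:00, 10:25–12:00.
Ulrich → UTC: 09:45–10:15, 10:55–11:00, 11:20–12:30, 12:55–16:00.
Sofia ∩ Ulrich: 10:55–11:00, 11:20–12:00.
Common window lengths: 5, 40 min; longest is 40.

40 minutes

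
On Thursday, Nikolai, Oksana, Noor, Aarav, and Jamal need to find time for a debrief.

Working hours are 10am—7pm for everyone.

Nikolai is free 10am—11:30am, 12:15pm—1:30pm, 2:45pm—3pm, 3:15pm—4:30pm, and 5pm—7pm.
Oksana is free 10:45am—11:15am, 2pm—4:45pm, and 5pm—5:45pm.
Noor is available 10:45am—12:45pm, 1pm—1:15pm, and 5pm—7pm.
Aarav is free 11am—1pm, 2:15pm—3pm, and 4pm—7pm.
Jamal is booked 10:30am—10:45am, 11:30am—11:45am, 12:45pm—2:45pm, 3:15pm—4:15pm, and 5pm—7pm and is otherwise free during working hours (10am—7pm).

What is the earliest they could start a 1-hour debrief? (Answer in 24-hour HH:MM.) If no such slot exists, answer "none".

Jamal free within 10:00–19:00: 10:00–10:30, 10:45–11:30, 11:45–12:45, 14:45–15:15, 16:15–17:00.
Nikolai ∩ Oksana: 10:45–11:15, 14:45–15:00, 15:15–16:30, 17:00–17:45.
Nikolai ∩ Oksana ∩ Noor: 10:45–11:15, 17:00–17:45.
Nikolai ∩ Oksana ∩ Noor ∩ Aarav: 11:00–11:15, 17:00–17:45.
Nikolai ∩ Oksana ∩ Noor ∩ Aarav ∩ Jamal: 11:00–11:15.
Windows ≥ 60 min: (none).

none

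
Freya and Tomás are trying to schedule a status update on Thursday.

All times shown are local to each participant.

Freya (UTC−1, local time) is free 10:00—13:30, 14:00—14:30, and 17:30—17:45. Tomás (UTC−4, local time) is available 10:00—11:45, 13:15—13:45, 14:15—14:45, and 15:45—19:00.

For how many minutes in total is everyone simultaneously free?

75 minutes

Freya → UTC: 11:00–14:30, 15:00–15:30, 18:30–18:45.
Tomás → UTC: 14:00–15:45, 17:15–17:45, 18:15–18:45, 19:45–23:00.
Freya ∩ Tomás: 14:00–14:30, 15:00–15:30, 18:30–18:45.
Total common minutes: 30 + 30 + 15 = 75.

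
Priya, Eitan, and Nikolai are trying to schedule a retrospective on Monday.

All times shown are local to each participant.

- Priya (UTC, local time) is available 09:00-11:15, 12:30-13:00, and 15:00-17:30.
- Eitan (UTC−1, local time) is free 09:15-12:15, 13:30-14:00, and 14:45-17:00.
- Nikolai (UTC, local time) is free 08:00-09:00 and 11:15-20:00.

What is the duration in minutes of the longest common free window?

105 minutes

Priya → UTC: 09:00–11:15, 12:30–13:00, 15:00–17:30.
Eitan → UTC: 10:15–13:15, 14:30–15:00, 15:45–18:00.
Nikolai → UTC: 08:00–09:00, 11:15–20:00.
Priya ∩ Eitan: 10:15–11:15, 12:30–13:00, 15:45–17:30.
Priya ∩ Eitan ∩ Nikolai: 12:30–13:00, 15:45–17:30.
Common window lengths: 30, 105 min; longest is 105.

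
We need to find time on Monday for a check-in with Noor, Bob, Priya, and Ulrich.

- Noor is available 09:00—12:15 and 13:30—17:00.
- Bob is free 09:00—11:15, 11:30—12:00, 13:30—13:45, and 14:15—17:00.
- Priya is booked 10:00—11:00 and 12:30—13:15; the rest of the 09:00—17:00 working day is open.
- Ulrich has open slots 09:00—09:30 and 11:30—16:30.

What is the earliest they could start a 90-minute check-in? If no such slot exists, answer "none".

Priya free within 09:00–17:00: 09:00–10:00, 11:00–12:30, 13:15–17:00.
Noor ∩ Bob: 09:00–11:15, 11:30–12:00, 13:30–13:45, 14:15–17:00.
Noor ∩ Bob ∩ Priya: 09:00–10:00, 11:00–11:15, 11:30–12:00, 13:30–13:45, 14:15–17:00.
Noor ∩ Bob ∩ Priya ∩ Ulrich: 09:00–09:30, 11:30–12:00, 13:30–13:45, 14:15–16:30.
Windows ≥ 90 min: 14:15–16:30.
Earliest such window starts at 14:15.

14:15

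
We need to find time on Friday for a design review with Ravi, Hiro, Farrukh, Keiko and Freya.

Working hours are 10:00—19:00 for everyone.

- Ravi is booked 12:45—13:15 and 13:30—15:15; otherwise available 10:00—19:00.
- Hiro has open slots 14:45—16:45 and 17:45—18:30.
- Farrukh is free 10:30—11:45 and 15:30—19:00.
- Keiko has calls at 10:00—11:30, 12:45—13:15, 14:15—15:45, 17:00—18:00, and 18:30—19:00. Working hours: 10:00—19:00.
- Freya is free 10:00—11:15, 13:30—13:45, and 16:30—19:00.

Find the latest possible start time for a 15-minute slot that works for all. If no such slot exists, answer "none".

18:15

Ravi free within 10:00–19:00: 10:00–12:45, 13:15–13:30, 15:15–19:00.
Keiko free within 10:00–19:00: 11:30–12:45, 13:15–14:15, 15:45–17:00, 18:00–18:30.
Ravi ∩ Hiro: 15:15–16:45, 17:45–18:30.
Ravi ∩ Hiro ∩ Farrukh: 15:30–16:45, 17:45–18:30.
Ravi ∩ Hiro ∩ Farrukh ∩ Keiko: 15:45–16:45, 18:00–18:30.
Ravi ∩ Hiro ∩ Farrukh ∩ Keiko ∩ Freya: 16:30–16:45, 18:00–18:30.
Windows ≥ 15 min: 16:30–16:45, 18:00–18:30.
Latest start in the last window 18:00–18:30 is 18:30 − 15 min = 18:15.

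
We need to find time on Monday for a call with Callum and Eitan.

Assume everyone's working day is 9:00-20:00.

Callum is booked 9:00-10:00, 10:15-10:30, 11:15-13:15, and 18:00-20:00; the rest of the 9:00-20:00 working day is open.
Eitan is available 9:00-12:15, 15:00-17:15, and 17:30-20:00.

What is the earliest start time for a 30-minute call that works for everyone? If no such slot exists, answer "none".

10:30

Callum free within 09:00–20:00: 10:00–10:15, 10:30–11:15, 13:15–18:00.
Callum ∩ Eitan: 10:00–10:15, 10:30–11:15, 15:00–17:15, 17:30–18:00.
Windows ≥ 30 min: 10:30–11:15, 15:00–17:15, 17:30–18:00.
Earliest such window starts at 10:30.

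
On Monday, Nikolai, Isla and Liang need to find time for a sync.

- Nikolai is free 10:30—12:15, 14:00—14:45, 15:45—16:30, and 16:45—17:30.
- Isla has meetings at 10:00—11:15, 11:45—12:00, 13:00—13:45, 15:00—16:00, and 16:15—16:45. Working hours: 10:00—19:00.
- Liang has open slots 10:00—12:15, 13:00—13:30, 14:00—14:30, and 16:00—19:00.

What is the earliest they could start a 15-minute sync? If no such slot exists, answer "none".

11:15

Isla free within 10:00–19:00: 11:15–11:45, 12:00–13:00, 13:45–15:00, 16:00–16:15, 16:45–19:00.
Nikolai ∩ Isla: 11:15–11:45, 12:00–12:15, 14:00–14:45, 16:00–16:15, 16:45–17:30.
Nikolai ∩ Isla ∩ Liang: 11:15–11:45, 12:00–12:15, 14:00–14:30, 16:00–16:15, 16:45–17:30.
Windows ≥ 15 min: 11:15–11:45, 12:00–12:15, 14:00–14:30, 16:00–16:15, 16:45–17:30.
Earliest such window starts at 11:15.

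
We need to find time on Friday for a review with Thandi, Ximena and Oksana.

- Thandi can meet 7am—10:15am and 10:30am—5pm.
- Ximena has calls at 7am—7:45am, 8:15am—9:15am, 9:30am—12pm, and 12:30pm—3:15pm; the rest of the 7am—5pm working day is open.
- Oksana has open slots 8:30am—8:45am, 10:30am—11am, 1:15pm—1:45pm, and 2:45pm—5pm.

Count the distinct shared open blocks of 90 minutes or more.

1

Ximena free within 07:00–17:00: 07:45–08:15, 09:15–09:30, 12:00–12:30, 15:15–17:00.
Thandi ∩ Ximena: 07:45–08:15, 09:15–09:30, 12:00–12:30, 15:15–17:00.
Thandi ∩ Ximena ∩ Oksana: 15:15–17:00.
Windows ≥ 90 min: 15:15–17:00.
That's 1 window.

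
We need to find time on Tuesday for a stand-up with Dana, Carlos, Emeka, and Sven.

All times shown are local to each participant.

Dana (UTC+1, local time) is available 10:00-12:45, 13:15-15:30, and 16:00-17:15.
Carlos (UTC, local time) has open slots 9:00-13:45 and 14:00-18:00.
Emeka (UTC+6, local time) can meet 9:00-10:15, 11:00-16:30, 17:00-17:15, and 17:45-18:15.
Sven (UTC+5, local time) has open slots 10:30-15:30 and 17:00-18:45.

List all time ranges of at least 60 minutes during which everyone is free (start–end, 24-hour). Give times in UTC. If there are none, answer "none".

09:00–10:30

Dana → UTC: 09:00–11:45, 12:15–14:30, 15:00–16:15.
Carlos → UTC: 09:00–13:45, 14:00–18:00.
Emeka → UTC: 03:00–04:15, 05:00–10:30, 11:00–11:15, 11:45–12:15.
Sven → UTC: 05:30–10:30, 12:00–13:45.
Dana ∩ Carlos: 09:00–11:45, 12:15–13:45, 14:00–14:30, 15:00–16:15.
Dana ∩ Carlos ∩ Emeka: 09:00–10:30, 11:00–11:15.
Dana ∩ Carlos ∩ Emeka ∩ Sven: 09:00–10:30.
Windows ≥ 60 min: 09:00–10:30.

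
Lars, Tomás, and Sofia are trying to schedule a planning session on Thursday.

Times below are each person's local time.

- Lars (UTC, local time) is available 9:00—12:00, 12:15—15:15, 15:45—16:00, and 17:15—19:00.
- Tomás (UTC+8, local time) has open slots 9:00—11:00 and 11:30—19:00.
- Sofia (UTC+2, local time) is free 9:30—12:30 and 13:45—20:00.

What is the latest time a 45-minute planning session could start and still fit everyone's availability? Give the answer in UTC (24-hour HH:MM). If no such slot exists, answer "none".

09:45

Lars → UTC: 09:00–12:00, 12:15–15:15, 15:45–16:00, 17:15–19:00.
Tomás → UTC: 01:00–03:00, 03:30–11:00.
Sofia → UTC: 07:30–10:30, 11:45–18:00.
Lars ∩ Tomás: 09:00–11:00.
Lars ∩ Tomás ∩ Sofia: 09:00–10:30.
Windows ≥ 45 min: 09:00–10:30.
Latest start in the last window 09:00–10:30 is 10:30 − 45 min = 09:45.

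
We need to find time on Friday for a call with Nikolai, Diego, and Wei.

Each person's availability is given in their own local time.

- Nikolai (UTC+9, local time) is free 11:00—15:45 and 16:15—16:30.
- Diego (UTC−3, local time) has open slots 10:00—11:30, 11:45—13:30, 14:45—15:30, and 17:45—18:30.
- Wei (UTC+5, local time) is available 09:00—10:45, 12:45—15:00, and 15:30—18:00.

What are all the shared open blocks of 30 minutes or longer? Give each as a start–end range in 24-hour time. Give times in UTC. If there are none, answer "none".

none

Nikolai → UTC: 02:00–06:45, 07:15–07:30.
Diego → UTC: 13:00–14:30, 14:45–16:30, 17:45–18:30, 20:45–21:30.
Wei → UTC: 04:00–05:45, 07:45–10:00, 10:30–13:00.
Nikolai ∩ Diego: (none).
Nikolai ∩ Diego ∩ Wei: (none).
Windows ≥ 30 min: (none).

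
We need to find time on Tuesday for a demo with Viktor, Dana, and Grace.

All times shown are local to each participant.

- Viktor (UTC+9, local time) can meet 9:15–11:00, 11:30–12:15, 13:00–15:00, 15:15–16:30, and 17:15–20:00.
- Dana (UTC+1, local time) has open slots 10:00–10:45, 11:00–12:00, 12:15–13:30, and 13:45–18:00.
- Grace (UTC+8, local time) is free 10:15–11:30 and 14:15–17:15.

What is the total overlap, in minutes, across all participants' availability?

15 minutes

Viktor → UTC: 00:15–02:00, 02:30–03:15, 04:00–06:00, 06:15–07:30, 08:15–11:00.
Dana → UTC: 09:00–09:45, 10:00–11:00, 11:15–12:30, 12:45–17:00.
Grace → UTC: 02:15–03:30, 06:15–09:15.
Viktor ∩ Dana: 09:00–09:45, 10:00–11:00.
Viktor ∩ Dana ∩ Grace: 09:00–09:15.
Total common minutes: 15.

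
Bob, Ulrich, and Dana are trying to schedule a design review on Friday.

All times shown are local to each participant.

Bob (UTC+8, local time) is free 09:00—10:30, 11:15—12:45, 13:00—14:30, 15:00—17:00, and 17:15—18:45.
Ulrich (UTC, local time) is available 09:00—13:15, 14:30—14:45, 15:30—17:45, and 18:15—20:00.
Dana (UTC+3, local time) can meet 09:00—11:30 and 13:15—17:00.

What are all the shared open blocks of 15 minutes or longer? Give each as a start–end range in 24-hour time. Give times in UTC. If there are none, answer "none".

10:15–10:45

Bob → UTC: 01:00–02:30, 03:15–04:45, 05:00–06:30, 07:00–09:00, 09:15–10:45.
Ulrich → UTC: 09:00–13:15, 14:30–14:45, 15:30–17:45, 18:15–20:00.
Dana → UTC: 06:00–08:30, 10:15–14:00.
Bob ∩ Ulrich: 09:15–10:45.
Bob ∩ Ulrich ∩ Dana: 10:15–10:45.
Windows ≥ 15 min: 10:15–10:45.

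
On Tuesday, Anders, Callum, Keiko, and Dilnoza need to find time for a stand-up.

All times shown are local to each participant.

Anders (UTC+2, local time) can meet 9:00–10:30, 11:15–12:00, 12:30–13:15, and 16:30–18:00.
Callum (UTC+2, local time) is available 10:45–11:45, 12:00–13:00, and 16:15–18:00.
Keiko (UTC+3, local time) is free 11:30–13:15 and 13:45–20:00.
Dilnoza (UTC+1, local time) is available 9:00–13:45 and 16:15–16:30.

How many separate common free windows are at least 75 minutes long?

0

Anders → UTC: 07:00–08:30, 09:15–10:00, 10:30–11:15, 14:30–16:00.
Callum → UTC: 08:45–09:45, 10:00–11:00, 14:15–16:00.
Keiko → UTC: 08:30–10:15, 10:45–17:00.
Dilnoza → UTC: 08:00–12:45, 15:15–15:30.
Anders ∩ Callum: 09:15–09:45, 10:30–11:00, 14:30–16:00.
Anders ∩ Callum ∩ Keiko: 09:15–09:45, 10:45–11:00, 14:30–16:00.
Anders ∩ Callum ∩ Keiko ∩ Dilnoza: 09:15–09:45, 10:45–11:00, 15:15–15:30.
Windows ≥ 75 min: (none).
That's 0 windows.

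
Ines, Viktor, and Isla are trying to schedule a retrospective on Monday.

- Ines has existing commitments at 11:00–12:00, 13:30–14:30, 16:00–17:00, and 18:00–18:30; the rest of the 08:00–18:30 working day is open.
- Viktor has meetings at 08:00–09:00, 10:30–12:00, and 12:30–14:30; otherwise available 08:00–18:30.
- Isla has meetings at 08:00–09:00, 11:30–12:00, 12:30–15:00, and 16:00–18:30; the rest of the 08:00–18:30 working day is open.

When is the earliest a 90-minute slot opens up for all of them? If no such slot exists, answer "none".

Ines free within 08:00–18:30: 08:00–11:00, 12:00–13:30, 14:30–16:00, 17:00–18:00.
Viktor free within 08:00–18:30: 09:00–10:30, 12:00–12:30, 14:30–18:30.
Isla free within 08:00–18:30: 09:00–11:30, 12:00–12:30, 15:00–16:00.
Ines ∩ Viktor: 09:00–10:30, 12:00–12:30, 14:30–16:00, 17:00–18:00.
Ines ∩ Viktor ∩ Isla: 09:00–10:30, 12:00–12:30, 15:00–16:00.
Windows ≥ 90 min: 09:00–10:30.
Earliest such window starts at 09:00.

09:00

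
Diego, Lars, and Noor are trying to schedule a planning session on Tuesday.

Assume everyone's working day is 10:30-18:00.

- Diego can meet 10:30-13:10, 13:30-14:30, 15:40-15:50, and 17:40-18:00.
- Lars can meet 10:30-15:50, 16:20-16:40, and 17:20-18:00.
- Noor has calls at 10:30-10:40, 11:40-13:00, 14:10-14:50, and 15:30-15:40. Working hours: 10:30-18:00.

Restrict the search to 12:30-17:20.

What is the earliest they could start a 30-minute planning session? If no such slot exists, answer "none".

13:30

Noor free within 10:30–18:00: 10:40–11:40, 13:00–14:10, 14:50–15:30, 15:40–18:00.
Diego ∩ Lars: 10:30–13:10, 13:30–14:30, 15:40–15:50, 17:40–18:00.
Diego ∩ Lars ∩ Noor: 10:40–11:40, 13:00–13:10, 13:30–14:10, 15:40–15:50, 17:40–18:00.
Restricted to 12:30–17:20: 13:00–13:10, 13:30–14:10, 15:40–15:50.
Windows ≥ 30 min: 13:30–14:10.
Earliest such window starts at 13:30.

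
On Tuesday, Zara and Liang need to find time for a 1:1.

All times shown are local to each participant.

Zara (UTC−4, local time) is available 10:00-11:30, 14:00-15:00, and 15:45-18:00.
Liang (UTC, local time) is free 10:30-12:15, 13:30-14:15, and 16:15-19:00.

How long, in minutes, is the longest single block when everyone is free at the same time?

Zara → UTC: 14:00–15:30, 18:00–19:00, 19:45–22:00.
Liang → UTC: 10:30–12:15, 13:30–14:15, 16:15–19:00.
Zara ∩ Liang: 14:00–14:15, 18:00–19:00.
Common window lengths: 15, 60 min; longest is 60.

60 minutes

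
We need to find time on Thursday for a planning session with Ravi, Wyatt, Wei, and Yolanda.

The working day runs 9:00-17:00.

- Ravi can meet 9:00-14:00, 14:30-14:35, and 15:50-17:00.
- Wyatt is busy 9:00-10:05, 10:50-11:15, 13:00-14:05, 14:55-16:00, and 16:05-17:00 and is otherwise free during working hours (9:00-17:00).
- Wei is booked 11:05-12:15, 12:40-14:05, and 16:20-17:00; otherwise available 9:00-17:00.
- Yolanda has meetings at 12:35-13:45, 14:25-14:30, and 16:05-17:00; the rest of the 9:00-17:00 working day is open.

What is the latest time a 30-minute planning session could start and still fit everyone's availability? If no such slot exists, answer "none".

10:20

Wyatt free within 09:00–17:00: 10:05–10:50, 11:15–13:00, 14:05–14:55, 16:00–16:05.
Wei free within 09:00–17:00: 09:00–11:05, 12:15–12:40, 14:05–16:20.
Yolanda free within 09:00–17:00: 09:00–12:35, 13:45–14:25, 14:30–16:05.
Ravi ∩ Wyatt: 10:05–10:50, 11:15–13:00, 14:30–14:35, 16:00–16:05.
Ravi ∩ Wyatt ∩ Wei: 10:05–10:50, 12:15–12:40, 14:30–14:35, 16:00–16:05.
Ravi ∩ Wyatt ∩ Wei ∩ Yolanda: 10:05–10:50, 12:15–12:35, 14:30–14:35, 16:00–16:05.
Windows ≥ 30 min: 10:05–10:50.
Latest start in the last window 10:05–10:50 is 10:50 − 30 min = 10:20.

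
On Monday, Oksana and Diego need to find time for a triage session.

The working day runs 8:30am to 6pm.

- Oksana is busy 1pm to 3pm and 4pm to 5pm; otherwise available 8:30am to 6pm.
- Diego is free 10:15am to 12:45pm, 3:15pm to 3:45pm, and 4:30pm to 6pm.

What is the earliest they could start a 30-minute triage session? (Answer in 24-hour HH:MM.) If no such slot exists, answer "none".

Oksana free within 08:30–18:00: 08:30–13:00, 15:00–16:00, 17:00–18:00.
Oksana ∩ Diego: 10:15–12:45, 15:15–15:45, 17:00–18:00.
Windows ≥ 30 min: 10:15–12:45, 15:15–15:45, 17:00–18:00.
Earliest such window starts at 10:15.

10:15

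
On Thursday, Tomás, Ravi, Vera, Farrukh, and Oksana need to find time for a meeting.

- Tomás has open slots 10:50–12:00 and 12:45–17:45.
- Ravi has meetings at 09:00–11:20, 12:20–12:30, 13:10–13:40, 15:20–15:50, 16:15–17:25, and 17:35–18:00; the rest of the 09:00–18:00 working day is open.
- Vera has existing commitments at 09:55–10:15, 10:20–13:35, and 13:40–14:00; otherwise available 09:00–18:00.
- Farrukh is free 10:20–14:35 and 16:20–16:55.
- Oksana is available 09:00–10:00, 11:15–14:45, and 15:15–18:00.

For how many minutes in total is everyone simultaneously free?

35 minutes

Ravi free within 09:00–18:00: 11:20–12:20, 12:30–13:10, 13:40–15:20, 15:50–16:15, 17:25–17:35.
Vera free within 09:00–18:00: 09:00–09:55, 10:15–10:20, 13:35–13:40, 14:00–18:00.
Tomás ∩ Ravi: 11:20–12:00, 12:45–13:10, 13:40–15:20, 15:50–16:15, 17:25–17:35.
Tomás ∩ Ravi ∩ Vera: 14:00–15:20, 15:50–16:15, 17:25–17:35.
Tomás ∩ Ravi ∩ Vera ∩ Farrukh: 14:00–14:35.
Tomás ∩ Ravi ∩ Vera ∩ Farrukh ∩ Oksana: 14:00–14:35.
Total common minutes: 35.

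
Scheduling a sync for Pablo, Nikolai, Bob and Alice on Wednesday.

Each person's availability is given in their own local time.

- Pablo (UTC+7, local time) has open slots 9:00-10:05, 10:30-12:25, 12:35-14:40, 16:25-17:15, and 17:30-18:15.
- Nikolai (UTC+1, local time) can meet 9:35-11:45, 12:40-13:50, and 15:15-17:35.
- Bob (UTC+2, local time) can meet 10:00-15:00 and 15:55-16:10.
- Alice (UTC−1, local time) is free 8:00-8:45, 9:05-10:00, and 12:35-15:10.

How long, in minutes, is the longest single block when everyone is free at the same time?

20 minutes

Pablo → UTC: 02:00–03:05, 03:30–05:25, 05:35–07:40, 09:25–10:15, 10:30–11:15.
Nikolai → UTC: 08:35–10:45, 11:40–12:50, 14:15–16:35.
Bob → UTC: 08:00–13:00, 13:55–14:10.
Alice → UTC: 09:00–09:45, 10:05–11:00, 13:35–16:10.
Pablo ∩ Nikolai: 09:25–10:15, 10:30–10:45.
Pablo ∩ Nikolai ∩ Bob: 09:25–10:15, 10:30–10:45.
Pablo ∩ Nikolai ∩ Bob ∩ Alice: 09:25–09:45, 10:05–10:15, 10:30–10:45.
Common window lengths: 20, 10, 15 min; longest is 20.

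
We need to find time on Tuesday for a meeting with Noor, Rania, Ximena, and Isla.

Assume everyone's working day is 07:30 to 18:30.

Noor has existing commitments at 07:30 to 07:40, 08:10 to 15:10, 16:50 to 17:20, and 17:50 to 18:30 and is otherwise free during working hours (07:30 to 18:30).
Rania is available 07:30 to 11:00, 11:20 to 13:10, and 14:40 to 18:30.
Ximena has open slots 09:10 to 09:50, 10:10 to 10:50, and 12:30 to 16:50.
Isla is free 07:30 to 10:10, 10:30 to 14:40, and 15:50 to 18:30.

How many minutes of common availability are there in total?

60 minutes

Noor free within 07:30–18:30: 07:40–08:10, 15:10–16:50, 17:20–17:50.
Noor ∩ Rania: 07:40–08:10, 15:10–16:50, 17:20–17:50.
Noor ∩ Rania ∩ Ximena: 15:10–16:50.
Noor ∩ Rania ∩ Ximena ∩ Isla: 15:50–16:50.
Total common minutes: 60.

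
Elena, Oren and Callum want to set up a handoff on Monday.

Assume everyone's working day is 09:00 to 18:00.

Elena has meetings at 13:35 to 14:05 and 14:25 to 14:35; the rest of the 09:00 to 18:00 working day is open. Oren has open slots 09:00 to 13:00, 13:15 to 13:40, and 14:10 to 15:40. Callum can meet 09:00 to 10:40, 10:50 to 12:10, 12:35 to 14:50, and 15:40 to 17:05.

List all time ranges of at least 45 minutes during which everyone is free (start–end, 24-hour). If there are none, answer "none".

Elena free within 09:00–18:00: 09:00–13:35, 14:05–14:25, 14:35–18:00.
Elena ∩ Oren: 09:00–13:00, 13:15–13:35, 14:10–14:25, 14:35–15:40.
Elena ∩ Oren ∩ Callum: 09:00–10:40, 10:50–12:10, 12:35–13:00, 13:15–13:35, 14:10–14:25, 14:35–14:50.
Windows ≥ 45 min: 09:00–10:40, 10:50–12:10.

09:00–10:40, 10:50–12:10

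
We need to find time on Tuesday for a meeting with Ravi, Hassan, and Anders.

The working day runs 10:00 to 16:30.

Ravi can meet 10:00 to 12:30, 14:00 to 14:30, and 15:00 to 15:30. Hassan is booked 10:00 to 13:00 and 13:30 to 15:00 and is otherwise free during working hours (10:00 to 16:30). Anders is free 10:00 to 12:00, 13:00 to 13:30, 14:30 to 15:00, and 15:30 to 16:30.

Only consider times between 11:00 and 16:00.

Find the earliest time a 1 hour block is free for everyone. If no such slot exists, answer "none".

none

Hassan free within 10:00–16:30: 13:00–13:30, 15:00–16:30.
Ravi ∩ Hassan: 15:00–15:30.
Ravi ∩ Hassan ∩ Anders: (none).
Restricted to 11:00–16:00: (none).
Windows ≥ 60 min: (none).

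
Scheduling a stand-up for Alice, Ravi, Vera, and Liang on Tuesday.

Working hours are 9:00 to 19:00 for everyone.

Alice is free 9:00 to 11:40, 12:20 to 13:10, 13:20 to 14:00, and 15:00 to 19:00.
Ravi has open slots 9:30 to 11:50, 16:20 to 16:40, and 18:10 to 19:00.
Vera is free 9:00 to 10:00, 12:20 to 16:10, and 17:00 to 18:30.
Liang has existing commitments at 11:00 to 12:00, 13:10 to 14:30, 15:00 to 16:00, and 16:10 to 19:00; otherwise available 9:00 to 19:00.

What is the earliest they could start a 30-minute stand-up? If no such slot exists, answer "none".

09:30

Liang free within 09:00–19:00: 09:00–11:00, 12:00–13:10, 14:30–15:00, 16:00–16:10.
Alice ∩ Ravi: 09:30–11:40, 16:20–16:40, 18:10–19:00.
Alice ∩ Ravi ∩ Vera: 09:30–10:00, 18:10–18:30.
Alice ∩ Ravi ∩ Vera ∩ Liang: 09:30–10:00.
Windows ≥ 30 min: 09:30–10:00.
Earliest such window starts at 09:30.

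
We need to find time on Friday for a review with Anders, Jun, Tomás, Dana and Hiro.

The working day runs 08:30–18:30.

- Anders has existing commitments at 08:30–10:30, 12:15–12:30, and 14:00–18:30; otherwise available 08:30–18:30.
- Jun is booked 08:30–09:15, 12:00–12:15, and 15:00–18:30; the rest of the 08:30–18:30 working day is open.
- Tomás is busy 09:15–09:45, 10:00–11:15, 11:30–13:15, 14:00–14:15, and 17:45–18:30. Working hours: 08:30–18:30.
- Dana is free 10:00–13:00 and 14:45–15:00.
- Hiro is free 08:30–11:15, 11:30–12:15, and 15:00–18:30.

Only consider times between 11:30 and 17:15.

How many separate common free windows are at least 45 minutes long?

0

Anders free within 08:30–18:30: 10:30–12:15, 12:30–14:00.
Jun free within 08:30–18:30: 09:15–12:00, 12:15–15:00.
Tomás free within 08:30–18:30: 08:30–09:15, 09:45–10:00, 11:15–11:30, 13:15–14:00, 14:15–17:45.
Anders ∩ Jun: 10:30–12:00, 12:30–14:00.
Anders ∩ Jun ∩ Tomás: 11:15–11:30, 13:15–14:00.
Anders ∩ Jun ∩ Tomás ∩ Dana: 11:15–11:30.
Anders ∩ Jun ∩ Tomás ∩ Dana ∩ Hiro: (none).
Restricted to 11:30–17:15: (none).
Windows ≥ 45 min: (none).
That's 0 windows.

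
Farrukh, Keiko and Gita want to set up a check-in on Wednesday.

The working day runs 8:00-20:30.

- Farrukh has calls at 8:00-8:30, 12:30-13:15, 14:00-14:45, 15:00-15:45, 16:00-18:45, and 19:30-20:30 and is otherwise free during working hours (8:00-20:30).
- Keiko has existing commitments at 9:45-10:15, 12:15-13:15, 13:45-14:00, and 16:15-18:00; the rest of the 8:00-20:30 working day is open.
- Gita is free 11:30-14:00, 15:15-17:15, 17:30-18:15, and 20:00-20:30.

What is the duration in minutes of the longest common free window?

45 minutes

Farrukh free within 08:00–20:30: 08:30–12:30, 13:15–14:00, 14:45–15:00, 15:45–16:00, 18:45–19:30.
Keiko free within 08:00–20:30: 08:00–09:45, 10:15–12:15, 13:15–13:45, 14:00–16:15, 18:00–20:30.
Farrukh ∩ Keiko: 08:30–09:45, 10:15–12:15, 13:15–13:45, 14:45–15:00, 15:45–16:00, 18:45–19:30.
Farrukh ∩ Keiko ∩ Gita: 11:30–12:15, 13:15–13:45, 15:45–16:00.
Common window lengths: 45, 30, 15 min; longest is 45.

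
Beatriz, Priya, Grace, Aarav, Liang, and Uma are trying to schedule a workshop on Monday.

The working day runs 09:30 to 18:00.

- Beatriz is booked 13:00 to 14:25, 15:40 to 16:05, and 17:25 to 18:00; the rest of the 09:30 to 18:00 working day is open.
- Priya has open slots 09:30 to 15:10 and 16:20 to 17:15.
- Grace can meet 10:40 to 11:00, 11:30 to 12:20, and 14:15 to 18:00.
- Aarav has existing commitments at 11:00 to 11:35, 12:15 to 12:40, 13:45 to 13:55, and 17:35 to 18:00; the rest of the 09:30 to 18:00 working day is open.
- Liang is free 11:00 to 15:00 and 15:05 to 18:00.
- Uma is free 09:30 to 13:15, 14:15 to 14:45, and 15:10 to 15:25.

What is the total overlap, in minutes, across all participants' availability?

60 minutes

Beatriz free within 09:30–18:00: 09:30–13:00, 14:25–15:40, 16:05–17:25.
Aarav free within 09:30–18:00: 09:30–11:00, 11:35–12:15, 12:40–13:45, 13:55–17:35.
Beatriz ∩ Priya: 09:30–13:00, 14:25–15:10, 16:20–17:15.
Beatriz ∩ Priya ∩ Grace: 10:40–11:00, 11:30–12:20, 14:25–15:10, 16:20–17:15.
Beatriz ∩ Priya ∩ Grace ∩ Aarav: 10:40–11:00, 11:35–12:15, 14:25–15:10, 16:20–17:15.
Beatriz ∩ Priya ∩ Grace ∩ Aarav ∩ Liang: 11:35–12:15, 14:25–15:00, 15:05–15:10, 16:20–17:15.
Beatriz ∩ Priya ∩ Grace ∩ Aarav ∩ Liang ∩ Uma: 11:35–12:15, 14:25–14:45.
Total common minutes: 40 + 20 = 60.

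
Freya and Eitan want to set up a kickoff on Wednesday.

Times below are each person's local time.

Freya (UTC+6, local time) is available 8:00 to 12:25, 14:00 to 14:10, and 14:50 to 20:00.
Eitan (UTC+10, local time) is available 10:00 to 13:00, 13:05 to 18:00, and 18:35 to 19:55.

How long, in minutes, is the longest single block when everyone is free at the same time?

Freya → UTC: 02:00–06:25, 08:00–08:10, 08:50–14:00.
Eitan → UTC: 00:00–03:00, 03:05–08:00, 08:35–09:55.
Freya ∩ Eitan: 02:00–03:00, 03:05–06:25, 08:50–09:55.
Common window lengths: 60, 200, 65 min; longest is 200.

200 minutes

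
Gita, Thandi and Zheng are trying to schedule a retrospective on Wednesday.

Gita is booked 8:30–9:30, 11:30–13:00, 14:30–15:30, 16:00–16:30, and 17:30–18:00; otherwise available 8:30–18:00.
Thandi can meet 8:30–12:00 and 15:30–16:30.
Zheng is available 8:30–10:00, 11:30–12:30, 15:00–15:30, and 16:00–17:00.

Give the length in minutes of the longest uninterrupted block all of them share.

Gita free within 08:30–18:00: 09:30–11:30, 13:00–14:30, 15:30–16:00, 16:30–17:30.
Gita ∩ Thandi: 09:30–11:30, 15:30–16:00.
Gita ∩ Thandi ∩ Zheng: 09:30–10:00.
Single common window of 30 minutes.

30 minutes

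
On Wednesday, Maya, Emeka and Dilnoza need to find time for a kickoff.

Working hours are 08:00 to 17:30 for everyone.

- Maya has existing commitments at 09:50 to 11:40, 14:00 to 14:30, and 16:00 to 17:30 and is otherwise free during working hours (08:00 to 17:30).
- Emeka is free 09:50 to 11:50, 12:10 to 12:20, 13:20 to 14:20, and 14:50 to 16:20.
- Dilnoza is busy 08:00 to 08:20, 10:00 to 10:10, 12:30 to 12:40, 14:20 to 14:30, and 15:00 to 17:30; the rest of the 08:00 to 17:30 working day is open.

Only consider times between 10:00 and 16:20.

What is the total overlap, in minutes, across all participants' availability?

Maya free within 08:00–17:30: 08:00–09:50, 11:40–14:00, 14:30–16:00.
Dilnoza free within 08:00–17:30: 08:20–10:00, 10:10–12:30, 12:40–14:20, 14:30–15:00.
Maya ∩ Emeka: 11:40–11:50, 12:10–12:20, 13:20–14:00, 14:50–16:00.
Maya ∩ Emeka ∩ Dilnoza: 11:40–11:50, 12:10–12:20, 13:20–14:00, 14:50–15:00.
Restricted to 10:00–16:20: 11:40–11:50, 12:10–12:20, 13:20–14:00, 14:50–15:00.
Total common minutes: 10 + 10 + 40 + 10 = 70.

70 minutes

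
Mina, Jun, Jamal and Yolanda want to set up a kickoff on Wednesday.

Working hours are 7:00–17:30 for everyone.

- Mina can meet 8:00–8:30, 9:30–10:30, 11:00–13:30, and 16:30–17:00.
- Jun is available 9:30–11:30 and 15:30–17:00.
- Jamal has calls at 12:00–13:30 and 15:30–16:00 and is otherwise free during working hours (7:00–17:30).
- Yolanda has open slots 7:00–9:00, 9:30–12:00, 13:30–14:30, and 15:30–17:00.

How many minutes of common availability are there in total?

Jamal free within 07:00–17:30: 07:00–12:00, 13:30–15:30, 16:00–17:30.
Mina ∩ Jun: 09:30–10:30, 11:00–11:30, 16:30–17:00.
Mina ∩ Jun ∩ Jamal: 09:30–10:30, 11:00–11:30, 16:30–17:00.
Mina ∩ Jun ∩ Jamal ∩ Yolanda: 09:30–10:30, 11:00–11:30, 16:30–17:00.
Total common minutes: 60 + 30 + 30 = 120.

120 minutes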